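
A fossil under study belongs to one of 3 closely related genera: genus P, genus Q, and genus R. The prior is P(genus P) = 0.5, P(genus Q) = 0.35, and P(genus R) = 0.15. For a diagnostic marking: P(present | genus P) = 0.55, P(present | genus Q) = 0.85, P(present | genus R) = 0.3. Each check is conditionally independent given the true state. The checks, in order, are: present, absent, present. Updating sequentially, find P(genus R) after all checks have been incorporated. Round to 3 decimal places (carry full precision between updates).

0.082

After 'present': normaliser = 0.55·0.5000 + 0.85·0.3500 + 0.3·0.1500; P(genus P) ≈ 0.4453, P(genus Q) ≈ 0.4818, P(genus R) ≈ 0.0729
After 'absent': normaliser = 0.45·0.4453 + 0.15·0.4818 + 0.7·0.0729; P(genus P) ≈ 0.6191, P(genus Q) ≈ 0.2233, P(genus R) ≈ 0.1576
After 'present': normaliser = 0.55·0.6191 + 0.85·0.2233 + 0.3·0.1576; P(genus P) ≈ 0.5896, P(genus Q) ≈ 0.3286, P(genus R) ≈ 0.0819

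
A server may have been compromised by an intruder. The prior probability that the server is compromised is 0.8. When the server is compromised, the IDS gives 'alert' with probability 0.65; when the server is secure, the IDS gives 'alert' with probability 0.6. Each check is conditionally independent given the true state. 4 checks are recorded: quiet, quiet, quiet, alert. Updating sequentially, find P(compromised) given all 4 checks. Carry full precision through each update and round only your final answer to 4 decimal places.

Each posterior becomes the prior for the next update.
After 'quiet': P(compromised) = 0.35·0.8000 / (0.35·0.8000 + 0.4·0.2000) ≈ 0.7778
After 'quiet': P(compromised) = 0.35·0.7778 / (0.35·0.7778 + 0.4·0.2222) ≈ 0.7538
After 'quiet': P(compromised) = 0.35·0.7538 / (0.35·0.7538 + 0.4·0.2462) ≈ 0.7282
After 'alert': P(compromised) = 0.65·0.7282 / (0.65·0.7282 + 0.6·0.2718) ≈ 0.7438

0.7438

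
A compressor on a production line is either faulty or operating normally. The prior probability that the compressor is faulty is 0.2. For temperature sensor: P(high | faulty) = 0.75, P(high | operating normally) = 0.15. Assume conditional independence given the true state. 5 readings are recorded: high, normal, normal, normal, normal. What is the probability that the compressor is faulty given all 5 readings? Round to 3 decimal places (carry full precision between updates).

0.009

After 'high': P(faulty) = 0.75·0.2000 / (0.75·0.2000 + 0.15·0.8000) ≈ 0.5556
After 'normal': P(faulty) = 0.25·0.5556 / (0.25·0.5556 + 0.85·0.4444) ≈ 0.2688
After 'normal': P(faulty) = 0.25·0.2688 / (0.25·0.2688 + 0.85·0.7312) ≈ 0.0976
After 'normal': P(faulty) = 0.25·0.0976 / (0.25·0.0976 + 0.85·0.9024) ≈ 0.0308
After 'normal': P(faulty) = 0.25·0.0308 / (0.25·0.0308 + 0.85·0.9692) ≈ 0.0093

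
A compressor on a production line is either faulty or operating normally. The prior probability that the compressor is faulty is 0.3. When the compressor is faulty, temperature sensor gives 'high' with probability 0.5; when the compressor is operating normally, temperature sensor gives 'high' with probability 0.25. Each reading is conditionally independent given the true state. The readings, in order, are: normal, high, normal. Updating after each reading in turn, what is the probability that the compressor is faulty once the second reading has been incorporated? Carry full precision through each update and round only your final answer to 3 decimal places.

0.364

Apply Bayes' rule sequentially, carrying P(faulty) forward.
After 'normal': P(faulty) = 0.5·0.3000 / (0.5·0.3000 + 0.75·0.7000) ≈ 0.2222
After 'high': P(faulty) = 0.5·0.2222 / (0.5·0.2222 + 0.25·0.7778) ≈ 0.3636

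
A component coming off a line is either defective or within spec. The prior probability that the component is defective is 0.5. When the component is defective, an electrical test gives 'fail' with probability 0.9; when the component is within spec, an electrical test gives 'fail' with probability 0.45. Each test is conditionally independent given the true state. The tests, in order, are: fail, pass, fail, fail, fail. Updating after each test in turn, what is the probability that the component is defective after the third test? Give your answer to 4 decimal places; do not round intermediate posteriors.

0.4211

After 'fail': P(defective) = 0.9·0.5000 / (0.9·0.5000 + 0.45·0.5000) ≈ 0.6667
After 'pass': P(defective) = 0.1·0.6667 / (0.1·0.6667 + 0.55·0.3333) ≈ 0.2667
After 'fail': P(defective) = 0.9·0.2667 / (0.9·0.2667 + 0.45·0.7333) ≈ 0.4211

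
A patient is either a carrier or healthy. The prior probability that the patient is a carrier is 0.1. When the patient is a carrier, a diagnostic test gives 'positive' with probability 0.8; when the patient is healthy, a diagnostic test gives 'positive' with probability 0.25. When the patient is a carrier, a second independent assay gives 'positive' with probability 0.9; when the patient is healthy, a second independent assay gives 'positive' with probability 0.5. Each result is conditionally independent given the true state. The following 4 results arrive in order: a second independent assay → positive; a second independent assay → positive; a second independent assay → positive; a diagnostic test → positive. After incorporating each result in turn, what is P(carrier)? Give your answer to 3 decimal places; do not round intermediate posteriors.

0.675

After a second independent assay='positive': P(carrier) = 0.9·0.1000 / (0.9·0.1000 + 0.5·0.9000) ≈ 0.1667
After a second independent assay='positive': P(carrier) = 0.9·0.1667 / (0.9·0.1667 + 0.5·0.8333) ≈ 0.2647
After a second independent assay='positive': P(carrier) = 0.9·0.2647 / (0.9·0.2647 + 0.5·0.7353) ≈ 0.3932
After a diagnostic test='positive': P(carrier) = 0.8·0.3932 / (0.8·0.3932 + 0.25·0.6068) ≈ 0.6746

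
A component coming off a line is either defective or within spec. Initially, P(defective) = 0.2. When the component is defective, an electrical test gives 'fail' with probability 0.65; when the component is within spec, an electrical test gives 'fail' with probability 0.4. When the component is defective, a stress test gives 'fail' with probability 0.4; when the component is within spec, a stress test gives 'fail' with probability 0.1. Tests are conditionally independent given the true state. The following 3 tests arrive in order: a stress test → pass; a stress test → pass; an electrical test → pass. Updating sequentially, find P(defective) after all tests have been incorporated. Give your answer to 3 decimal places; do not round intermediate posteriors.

After a stress test='pass': P(defective) = 0.6·0.2000 / (0.6·0.2000 + 0.9·0.8000) ≈ 0.1429
After a stress test='pass': P(defective) = 0.6·0.1429 / (0.6·0.1429 + 0.9·0.8571) ≈ 0.1000
After an electrical test='pass': P(defective) = 0.35·0.1000 / (0.35·0.1000 + 0.6·0.9000) ≈ 0.0609

0.061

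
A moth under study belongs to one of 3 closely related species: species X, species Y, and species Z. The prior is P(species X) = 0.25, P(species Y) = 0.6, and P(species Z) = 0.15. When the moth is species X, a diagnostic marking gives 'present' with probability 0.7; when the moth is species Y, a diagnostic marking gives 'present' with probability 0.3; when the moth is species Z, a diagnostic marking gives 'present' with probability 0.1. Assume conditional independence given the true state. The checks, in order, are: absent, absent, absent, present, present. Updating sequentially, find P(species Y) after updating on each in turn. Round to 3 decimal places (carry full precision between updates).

0.808

Apply Bayes' rule sequentially, carrying P(species Y) forward.
After 'absent': normaliser = 0.3·0.2500 + 0.7·0.6000 + 0.9·0.1500; P(species X) ≈ 0.1190, P(species Y) ≈ 0.6667, P(species Z) ≈ 0.2143
After 'absent': normaliser = 0.3·0.1190 + 0.7·0.6667 + 0.9·0.2143; P(species X) ≈ 0.0514, P(species Y) ≈ 0.6712, P(species Z) ≈ 0.2774
After 'absent': normaliser = 0.3·0.0514 + 0.7·0.6712 + 0.9·0.2774; P(species X) ≈ 0.0210, P(species Y) ≈ 0.6393, P(species Z) ≈ 0.3397
After 'present': normaliser = 0.7·0.0210 + 0.3·0.6393 + 0.1·0.3397; P(species X) ≈ 0.0610, P(species Y) ≈ 0.7977, P(species Z) ≈ 0.1413
After 'present': normaliser = 0.7·0.0610 + 0.3·0.7977 + 0.1·0.1413; P(species X) ≈ 0.1443, P(species Y) ≈ 0.8080, P(species Z) ≈ 0.0477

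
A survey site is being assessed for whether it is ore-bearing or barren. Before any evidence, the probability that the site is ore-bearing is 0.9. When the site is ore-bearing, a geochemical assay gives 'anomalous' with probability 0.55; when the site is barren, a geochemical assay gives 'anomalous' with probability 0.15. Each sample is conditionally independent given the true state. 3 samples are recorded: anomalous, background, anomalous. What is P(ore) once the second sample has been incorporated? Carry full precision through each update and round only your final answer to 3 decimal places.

0.946

After 'anomalous': P(ore) = 0.55·0.9000 / (0.55·0.9000 + 0.15·0.1000) ≈ 0.9706
After 'background': P(ore) = 0.45·0.9706 / (0.45·0.9706 + 0.85·0.0294) ≈ 0.9459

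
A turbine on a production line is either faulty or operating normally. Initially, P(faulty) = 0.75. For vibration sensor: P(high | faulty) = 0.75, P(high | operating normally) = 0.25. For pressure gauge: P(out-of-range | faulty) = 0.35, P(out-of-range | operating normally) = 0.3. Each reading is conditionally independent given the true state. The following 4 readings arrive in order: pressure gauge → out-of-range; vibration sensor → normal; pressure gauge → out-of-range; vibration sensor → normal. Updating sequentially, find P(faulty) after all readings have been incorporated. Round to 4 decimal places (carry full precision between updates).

After pressure gauge='out-of-range': P(faulty) = 0.35·0.7500 / (0.35·0.7500 + 0.3·0.2500) ≈ 0.7778
After vibration sensor='normal': P(faulty) = 0.25·0.7778 / (0.25·0.7778 + 0.75·0.2222) ≈ 0.5385
After pressure gauge='out-of-range': P(faulty) = 0.35·0.5385 / (0.35·0.5385 + 0.3·0.4615) ≈ 0.5765
After vibration sensor='normal': P(faulty) = 0.25·0.5765 / (0.25·0.5765 + 0.75·0.4235) ≈ 0.3121

0.3121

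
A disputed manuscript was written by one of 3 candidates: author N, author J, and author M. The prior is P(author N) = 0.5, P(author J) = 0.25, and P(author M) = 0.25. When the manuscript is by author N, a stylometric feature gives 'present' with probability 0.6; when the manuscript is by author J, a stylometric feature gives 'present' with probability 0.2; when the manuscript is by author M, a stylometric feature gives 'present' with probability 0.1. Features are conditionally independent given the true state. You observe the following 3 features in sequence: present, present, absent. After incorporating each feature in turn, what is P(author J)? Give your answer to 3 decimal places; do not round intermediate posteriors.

Apply Bayes' rule sequentially, carrying P(author J) forward.
After 'present': normaliser = 0.6·0.5000 + 0.2·0.2500 + 0.1·0.2500; P(author N) ≈ 0.8000, P(author J) ≈ 0.1333, P(author M) ≈ 0.0667
After 'present': normaliser = 0.6·0.8000 + 0.2·0.1333 + 0.1·0.0667; P(author N) ≈ 0.9351, P(author J) ≈ 0.0519, P(author M) ≈ 0.0130
After 'absent': normaliser = 0.4·0.9351 + 0.8·0.0519 + 0.9·0.0130; P(author N) ≈ 0.8754, P(author J) ≈ 0.0973, P(author M) ≈ 0.0274

0.097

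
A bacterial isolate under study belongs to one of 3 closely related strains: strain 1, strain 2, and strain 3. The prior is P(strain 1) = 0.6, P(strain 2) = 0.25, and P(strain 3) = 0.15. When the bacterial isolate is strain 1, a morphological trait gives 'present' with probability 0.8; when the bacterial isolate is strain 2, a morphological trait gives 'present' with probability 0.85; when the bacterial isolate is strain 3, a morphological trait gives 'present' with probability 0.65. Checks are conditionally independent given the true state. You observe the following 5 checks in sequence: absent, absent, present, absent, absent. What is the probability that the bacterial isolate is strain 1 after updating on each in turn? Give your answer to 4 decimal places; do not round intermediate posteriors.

0.3284

After 'absent': normaliser = 0.2·0.6000 + 0.15·0.2500 + 0.35·0.1500; P(strain 1) ≈ 0.5714, P(strain 2) ≈ 0.1786, P(strain 3) ≈ 0.2500
After 'absent': normaliser = 0.2·0.5714 + 0.15·0.1786 + 0.35·0.2500; P(strain 1) ≈ 0.5000, P(strain 2) ≈ 0.1172, P(strain 3) ≈ 0.3828
After 'present': normaliser = 0.8·0.5000 + 0.85·0.1172 + 0.65·0.3828; P(strain 1) ≈ 0.5344, P(strain 2) ≈ 0.1331, P(strain 3) ≈ 0.3325
After 'absent': normaliser = 0.2·0.5344 + 0.15·0.1331 + 0.35·0.3325; P(strain 1) ≈ 0.4395, P(strain 2) ≈ 0.0821, P(strain 3) ≈ 0.4784
After 'absent': normaliser = 0.2·0.4395 + 0.15·0.0821 + 0.35·0.4784; P(strain 1) ≈ 0.3284, P(strain 2) ≈ 0.0460, P(strain 3) ≈ 0.6256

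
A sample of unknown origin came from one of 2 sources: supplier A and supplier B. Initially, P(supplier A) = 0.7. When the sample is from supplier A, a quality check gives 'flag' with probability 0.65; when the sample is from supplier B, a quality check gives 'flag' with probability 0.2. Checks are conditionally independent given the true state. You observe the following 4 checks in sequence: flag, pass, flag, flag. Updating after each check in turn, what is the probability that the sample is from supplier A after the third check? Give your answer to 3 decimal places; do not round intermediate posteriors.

After 'flag': P(supplier A) = 0.65·0.7000 / (0.65·0.7000 + 0.2·0.3000) ≈ 0.8835
After 'pass': P(supplier A) = 0.35·0.8835 / (0.35·0.8835 + 0.8·0.1165) ≈ 0.7684
After 'flag': P(supplier A) = 0.65·0.7684 / (0.65·0.7684 + 0.2·0.2316) ≈ 0.9151

0.915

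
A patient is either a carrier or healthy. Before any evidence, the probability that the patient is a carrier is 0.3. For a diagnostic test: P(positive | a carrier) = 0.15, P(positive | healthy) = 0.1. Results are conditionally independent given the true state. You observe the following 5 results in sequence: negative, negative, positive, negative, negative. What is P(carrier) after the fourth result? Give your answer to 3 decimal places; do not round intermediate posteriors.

0.351

After 'negative': P(carrier) = 0.85·0.3000 / (0.85·0.3000 + 0.9·0.7000) ≈ 0.2881
After 'negative': P(carrier) = 0.85·0.2881 / (0.85·0.2881 + 0.9·0.7119) ≈ 0.2766
After 'positive': P(carrier) = 0.15·0.2766 / (0.15·0.2766 + 0.1·0.7234) ≈ 0.3644
After 'negative': P(carrier) = 0.85·0.3644 / (0.85·0.3644 + 0.9·0.6356) ≈ 0.3513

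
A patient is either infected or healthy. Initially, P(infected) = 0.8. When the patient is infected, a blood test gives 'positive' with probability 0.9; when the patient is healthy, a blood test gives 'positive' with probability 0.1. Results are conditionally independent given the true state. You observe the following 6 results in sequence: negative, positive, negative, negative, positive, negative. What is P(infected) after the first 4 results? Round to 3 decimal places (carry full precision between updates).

After 'negative': P(infected) = 0.1·0.8000 / (0.1·0.8000 + 0.9·0.2000) ≈ 0.3077
After 'positive': P(infected) = 0.9·0.3077 / (0.9·0.3077 + 0.1·0.6923) ≈ 0.8000
After 'negative': P(infected) = 0.1·0.8000 / (0.1·0.8000 + 0.9·0.2000) ≈ 0.3077
After 'negative': P(infected) = 0.1·0.3077 / (0.1·0.3077 + 0.9·0.6923) ≈ 0.0471

0.047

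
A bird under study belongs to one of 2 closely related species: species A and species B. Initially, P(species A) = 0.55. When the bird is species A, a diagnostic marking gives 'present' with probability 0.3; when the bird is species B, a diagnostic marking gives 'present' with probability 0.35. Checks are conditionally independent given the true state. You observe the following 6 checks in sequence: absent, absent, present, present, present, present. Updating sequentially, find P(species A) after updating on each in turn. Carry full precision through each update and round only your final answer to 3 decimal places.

0.433

After 'absent': P(species A) = 0.7·0.5500 / (0.7·0.5500 + 0.65·0.4500) ≈ 0.5683
After 'absent': P(species A) = 0.7·0.5683 / (0.7·0.5683 + 0.65·0.4317) ≈ 0.5863
After 'present': P(species A) = 0.3·0.5863 / (0.3·0.5863 + 0.35·0.4137) ≈ 0.5485
After 'present': P(species A) = 0.3·0.5485 / (0.3·0.5485 + 0.35·0.4515) ≈ 0.5101
After 'present': P(species A) = 0.3·0.5101 / (0.3·0.5101 + 0.35·0.4899) ≈ 0.4716
After 'present': P(species A) = 0.3·0.4716 / (0.3·0.4716 + 0.35·0.5284) ≈ 0.4335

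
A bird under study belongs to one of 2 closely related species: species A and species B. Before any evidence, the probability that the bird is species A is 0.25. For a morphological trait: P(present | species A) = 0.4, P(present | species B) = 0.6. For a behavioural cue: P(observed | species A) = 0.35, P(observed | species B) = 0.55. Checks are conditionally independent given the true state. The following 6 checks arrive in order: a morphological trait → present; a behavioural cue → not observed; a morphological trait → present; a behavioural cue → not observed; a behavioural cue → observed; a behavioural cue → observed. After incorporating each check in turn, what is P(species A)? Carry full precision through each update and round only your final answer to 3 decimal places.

Apply Bayes' rule sequentially, carrying P(species A) forward.
After a morphological trait='present': P(species A) = 0.4·0.2500 / (0.4·0.2500 + 0.6·0.7500) ≈ 0.1818
After a behavioural cue='not observed': P(species A) = 0.65·0.1818 / (0.65·0.1818 + 0.45·0.8182) ≈ 0.2430
After a morphological trait='present': P(species A) = 0.4·0.2430 / (0.4·0.2430 + 0.6·0.7570) ≈ 0.1763
After a behavioural cue='not observed': P(species A) = 0.65·0.1763 / (0.65·0.1763 + 0.45·0.8237) ≈ 0.2361
After a behavioural cue='observed': P(species A) = 0.35·0.2361 / (0.35·0.2361 + 0.55·0.7639) ≈ 0.1644
After a behavioural cue='observed': P(species A) = 0.35·0.1644 / (0.35·0.1644 + 0.55·0.8356) ≈ 0.1112

0.111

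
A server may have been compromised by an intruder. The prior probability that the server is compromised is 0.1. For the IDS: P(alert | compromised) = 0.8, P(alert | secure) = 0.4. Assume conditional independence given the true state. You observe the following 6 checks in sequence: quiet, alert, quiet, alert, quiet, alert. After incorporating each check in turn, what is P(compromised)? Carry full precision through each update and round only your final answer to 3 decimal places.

After 'quiet': P(compromised) = 0.2·0.1000 / (0.2·0.1000 + 0.6·0.9000) ≈ 0.0357
After 'alert': P(compromised) = 0.8·0.0357 / (0.8·0.0357 + 0.4·0.9643) ≈ 0.0690
After 'quiet': P(compromised) = 0.2·0.0690 / (0.2·0.0690 + 0.6·0.9310) ≈ 0.0241
After 'alert': P(compromised) = 0.8·0.0241 / (0.8·0.0241 + 0.4·0.9759) ≈ 0.0471
After 'quiet': P(compromised) = 0.2·0.0471 / (0.2·0.0471 + 0.6·0.9529) ≈ 0.0162
After 'alert': P(compromised) = 0.8·0.0162 / (0.8·0.0162 + 0.4·0.9838) ≈ 0.0319

0.032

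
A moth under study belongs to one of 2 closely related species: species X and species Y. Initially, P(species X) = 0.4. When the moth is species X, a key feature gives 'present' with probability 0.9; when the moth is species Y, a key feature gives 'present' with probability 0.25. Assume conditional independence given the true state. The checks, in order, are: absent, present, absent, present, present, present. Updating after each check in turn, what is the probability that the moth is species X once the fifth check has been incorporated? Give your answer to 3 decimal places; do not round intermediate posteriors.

0.356

After 'absent': P(species X) = 0.1·0.4000 / (0.1·0.4000 + 0.75·0.6000) ≈ 0.0816
After 'present': P(species X) = 0.9·0.0816 / (0.9·0.0816 + 0.25·0.9184) ≈ 0.2424
After 'absent': P(species X) = 0.1·0.2424 / (0.1·0.2424 + 0.75·0.7576) ≈ 0.0409
After 'present': P(species X) = 0.9·0.0409 / (0.9·0.0409 + 0.25·0.9591) ≈ 0.1331
After 'present': P(species X) = 0.9·0.1331 / (0.9·0.1331 + 0.25·0.8669) ≈ 0.3561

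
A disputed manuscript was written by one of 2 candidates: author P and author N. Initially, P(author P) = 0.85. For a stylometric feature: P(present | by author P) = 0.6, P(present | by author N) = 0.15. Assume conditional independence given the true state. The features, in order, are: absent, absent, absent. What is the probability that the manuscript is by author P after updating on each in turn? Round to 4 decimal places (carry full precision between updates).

After 'absent': P(author P) = 0.4·0.8500 / (0.4·0.8500 + 0.85·0.1500) ≈ 0.7273
After 'absent': P(author P) = 0.4·0.7273 / (0.4·0.7273 + 0.85·0.2727) ≈ 0.5565
After 'absent': P(author P) = 0.4·0.5565 / (0.4·0.5565 + 0.85·0.4435) ≈ 0.3713

0.3713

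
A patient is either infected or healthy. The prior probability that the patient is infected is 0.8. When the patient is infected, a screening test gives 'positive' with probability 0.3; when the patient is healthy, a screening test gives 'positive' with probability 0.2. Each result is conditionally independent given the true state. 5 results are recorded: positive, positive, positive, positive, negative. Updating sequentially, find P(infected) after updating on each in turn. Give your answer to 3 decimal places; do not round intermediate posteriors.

0.947

After 'positive': P(infected) = 0.3·0.8000 / (0.3·0.8000 + 0.2·0.2000) ≈ 0.8571
After 'positive': P(infected) = 0.3·0.8571 / (0.3·0.8571 + 0.2·0.1429) ≈ 0.9000
After 'positive': P(infected) = 0.3·0.9000 / (0.3·0.9000 + 0.2·0.1000) ≈ 0.9310
After 'positive': P(infected) = 0.3·0.9310 / (0.3·0.9310 + 0.2·0.0690) ≈ 0.9529
After 'negative': P(infected) = 0.7·0.9529 / (0.7·0.9529 + 0.8·0.0471) ≈ 0.9466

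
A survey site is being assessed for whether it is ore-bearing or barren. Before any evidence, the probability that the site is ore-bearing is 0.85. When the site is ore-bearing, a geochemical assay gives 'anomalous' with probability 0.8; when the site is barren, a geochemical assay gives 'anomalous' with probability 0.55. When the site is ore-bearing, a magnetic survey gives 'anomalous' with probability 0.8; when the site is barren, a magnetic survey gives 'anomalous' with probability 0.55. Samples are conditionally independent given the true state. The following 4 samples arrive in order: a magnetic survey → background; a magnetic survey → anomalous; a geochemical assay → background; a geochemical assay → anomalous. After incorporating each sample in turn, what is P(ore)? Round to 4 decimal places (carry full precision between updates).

0.7031

After a magnetic survey='background': P(ore) = 0.2·0.8500 / (0.2·0.8500 + 0.45·0.1500) ≈ 0.7158
After a magnetic survey='anomalous': P(ore) = 0.8·0.7158 / (0.8·0.7158 + 0.55·0.2842) ≈ 0.7856
After a geochemical assay='background': P(ore) = 0.2·0.7856 / (0.2·0.7856 + 0.45·0.2144) ≈ 0.6195
After a geochemical assay='anomalous': P(ore) = 0.8·0.6195 / (0.8·0.6195 + 0.55·0.3805) ≈ 0.7031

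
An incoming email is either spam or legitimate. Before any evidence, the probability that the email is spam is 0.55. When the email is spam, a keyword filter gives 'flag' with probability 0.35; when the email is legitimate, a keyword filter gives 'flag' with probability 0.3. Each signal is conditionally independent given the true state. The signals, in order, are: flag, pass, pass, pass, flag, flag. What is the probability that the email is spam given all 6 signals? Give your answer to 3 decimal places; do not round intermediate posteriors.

After 'flag': P(spam) = 0.35·0.5500 / (0.35·0.5500 + 0.3·0.4500) ≈ 0.5878
After 'pass': P(spam) = 0.65·0.5878 / (0.65·0.5878 + 0.7·0.4122) ≈ 0.5697
After 'pass': P(spam) = 0.65·0.5697 / (0.65·0.5697 + 0.7·0.4303) ≈ 0.5515
After 'pass': P(spam) = 0.65·0.5515 / (0.65·0.5515 + 0.7·0.4485) ≈ 0.5331
After 'flag': P(spam) = 0.35·0.5331 / (0.35·0.5331 + 0.3·0.4669) ≈ 0.5712
After 'flag': P(spam) = 0.35·0.5712 / (0.35·0.5712 + 0.3·0.4288) ≈ 0.6084

0.608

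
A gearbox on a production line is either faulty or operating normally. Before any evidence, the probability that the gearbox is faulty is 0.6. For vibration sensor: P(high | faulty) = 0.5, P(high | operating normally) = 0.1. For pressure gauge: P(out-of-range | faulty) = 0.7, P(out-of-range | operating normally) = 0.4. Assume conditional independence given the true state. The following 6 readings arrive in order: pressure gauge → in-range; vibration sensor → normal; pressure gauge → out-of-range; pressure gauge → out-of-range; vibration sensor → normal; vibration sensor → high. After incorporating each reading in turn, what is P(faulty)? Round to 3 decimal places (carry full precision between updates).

0.780

After pressure gauge='in-range': P(faulty) = 0.3·0.6000 / (0.3·0.6000 + 0.6·0.4000) ≈ 0.4286
After vibration sensor='normal': P(faulty) = 0.5·0.4286 / (0.5·0.4286 + 0.9·0.5714) ≈ 0.2941
After pressure gauge='out-of-range': P(faulty) = 0.7·0.2941 / (0.7·0.2941 + 0.4·0.7059) ≈ 0.4217
After pressure gauge='out-of-range': P(faulty) = 0.7·0.4217 / (0.7·0.4217 + 0.4·0.5783) ≈ 0.5606
After vibration sensor='normal': P(faulty) = 0.5·0.5606 / (0.5·0.5606 + 0.9·0.4394) ≈ 0.4148
After vibration sensor='high': P(faulty) = 0.5·0.4148 / (0.5·0.4148 + 0.1·0.5852) ≈ 0.7800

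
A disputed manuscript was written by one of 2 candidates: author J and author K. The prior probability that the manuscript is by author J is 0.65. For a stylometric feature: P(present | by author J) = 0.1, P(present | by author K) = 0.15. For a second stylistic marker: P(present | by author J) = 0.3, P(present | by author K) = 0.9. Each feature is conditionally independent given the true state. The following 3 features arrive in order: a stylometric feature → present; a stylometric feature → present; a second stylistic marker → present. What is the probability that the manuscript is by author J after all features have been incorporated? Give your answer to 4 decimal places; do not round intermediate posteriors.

After a stylometric feature='present': P(author J) = 0.1·0.6500 / (0.1·0.6500 + 0.15·0.3500) ≈ 0.5532
After a stylometric feature='present': P(author J) = 0.1·0.5532 / (0.1·0.5532 + 0.15·0.4468) ≈ 0.4522
After a second stylistic marker='present': P(author J) = 0.3·0.4522 / (0.3·0.4522 + 0.9·0.5478) ≈ 0.2158

0.2158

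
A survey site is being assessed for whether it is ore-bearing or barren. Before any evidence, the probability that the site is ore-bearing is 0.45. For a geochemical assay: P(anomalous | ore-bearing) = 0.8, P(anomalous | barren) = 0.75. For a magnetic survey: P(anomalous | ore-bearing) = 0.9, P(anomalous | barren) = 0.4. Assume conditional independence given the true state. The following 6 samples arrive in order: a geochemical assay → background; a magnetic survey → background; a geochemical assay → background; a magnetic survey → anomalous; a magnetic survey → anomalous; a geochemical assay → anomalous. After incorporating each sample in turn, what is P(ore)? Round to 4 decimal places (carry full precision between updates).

After a geochemical assay='background': P(ore) = 0.2·0.4500 / (0.2·0.4500 + 0.25·0.5500) ≈ 0.3956
After a magnetic survey='background': P(ore) = 0.1·0.3956 / (0.1·0.3956 + 0.6·0.6044) ≈ 0.0984
After a geochemical assay='background': P(ore) = 0.2·0.0984 / (0.2·0.0984 + 0.25·0.9016) ≈ 0.0803
After a magnetic survey='anomalous': P(ore) = 0.9·0.0803 / (0.9·0.0803 + 0.4·0.9197) ≈ 0.1641
After a magnetic survey='anomalous': P(ore) = 0.9·0.1641 / (0.9·0.1641 + 0.4·0.8359) ≈ 0.3064
After a geochemical assay='anomalous': P(ore) = 0.8·0.3064 / (0.8·0.3064 + 0.75·0.6936) ≈ 0.3203

0.3203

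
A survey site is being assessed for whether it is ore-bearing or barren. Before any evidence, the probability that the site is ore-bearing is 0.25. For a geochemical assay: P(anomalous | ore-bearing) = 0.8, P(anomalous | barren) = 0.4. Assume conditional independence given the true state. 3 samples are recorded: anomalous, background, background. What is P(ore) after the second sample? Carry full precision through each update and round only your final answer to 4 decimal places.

Apply Bayes' rule sequentially, carrying P(ore) forward.
After 'anomalous': P(ore) = 0.8·0.2500 / (0.8·0.2500 + 0.4·0.7500) ≈ 0.4000
After 'background': P(ore) = 0.2·0.4000 / (0.2·0.4000 + 0.6·0.6000) ≈ 0.1818

0.1818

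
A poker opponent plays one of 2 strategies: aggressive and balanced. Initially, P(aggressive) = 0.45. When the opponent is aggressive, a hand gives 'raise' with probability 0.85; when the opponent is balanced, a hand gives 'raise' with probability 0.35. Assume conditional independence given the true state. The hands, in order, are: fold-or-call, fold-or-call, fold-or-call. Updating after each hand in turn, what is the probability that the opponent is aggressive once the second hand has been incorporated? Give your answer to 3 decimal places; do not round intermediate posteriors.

0.042

After 'fold-or-call': P(aggressive) = 0.15·0.4500 / (0.15·0.4500 + 0.65·0.5500) ≈ 0.1588
After 'fold-or-call': P(aggressive) = 0.15·0.1588 / (0.15·0.1588 + 0.65·0.8412) ≈ 0.0418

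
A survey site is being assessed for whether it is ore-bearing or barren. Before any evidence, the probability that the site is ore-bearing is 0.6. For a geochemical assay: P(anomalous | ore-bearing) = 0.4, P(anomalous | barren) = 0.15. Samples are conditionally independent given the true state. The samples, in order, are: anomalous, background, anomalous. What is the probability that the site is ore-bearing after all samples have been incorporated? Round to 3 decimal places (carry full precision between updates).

After 'anomalous': P(ore) = 0.4·0.6000 / (0.4·0.6000 + 0.15·0.4000) ≈ 0.8000
After 'background': P(ore) = 0.6·0.8000 / (0.6·0.8000 + 0.85·0.2000) ≈ 0.7385
After 'anomalous': P(ore) = 0.4·0.7385 / (0.4·0.7385 + 0.15·0.2615) ≈ 0.8828

0.883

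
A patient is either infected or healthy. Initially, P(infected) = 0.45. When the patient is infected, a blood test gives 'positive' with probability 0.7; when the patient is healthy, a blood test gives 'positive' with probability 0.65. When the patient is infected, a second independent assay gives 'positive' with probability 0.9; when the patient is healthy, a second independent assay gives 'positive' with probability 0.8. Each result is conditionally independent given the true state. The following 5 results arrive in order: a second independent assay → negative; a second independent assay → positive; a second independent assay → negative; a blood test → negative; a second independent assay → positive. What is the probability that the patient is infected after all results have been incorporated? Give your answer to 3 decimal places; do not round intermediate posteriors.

0.182

Apply Bayes' rule sequentially, carrying P(infected) forward.
After a second independent assay='negative': P(infected) = 0.1·0.4500 / (0.1·0.4500 + 0.2·0.5500) ≈ 0.2903
After a second independent assay='positive': P(infected) = 0.9·0.2903 / (0.9·0.2903 + 0.8·0.7097) ≈ 0.3152
After a second independent assay='negative': P(infected) = 0.1·0.3152 / (0.1·0.3152 + 0.2·0.6848) ≈ 0.1871
After a blood test='negative': P(infected) = 0.3·0.1871 / (0.3·0.1871 + 0.35·0.8129) ≈ 0.1647
After a second independent assay='positive': P(infected) = 0.9·0.1647 / (0.9·0.1647 + 0.8·0.8353) ≈ 0.1816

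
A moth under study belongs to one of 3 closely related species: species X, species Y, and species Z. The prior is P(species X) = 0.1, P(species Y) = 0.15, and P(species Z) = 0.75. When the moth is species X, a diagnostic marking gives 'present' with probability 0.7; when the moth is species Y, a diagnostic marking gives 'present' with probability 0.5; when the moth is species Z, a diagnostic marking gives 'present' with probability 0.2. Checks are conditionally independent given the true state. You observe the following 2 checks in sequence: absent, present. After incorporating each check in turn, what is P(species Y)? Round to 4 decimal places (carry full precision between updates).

0.2101

Each posterior becomes the prior for the next update.
After 'absent': normaliser = 0.3·0.1000 + 0.5·0.1500 + 0.8·0.7500; P(species X) ≈ 0.0426, P(species Y) ≈ 0.1064, P(species Z) ≈ 0.8511
After 'present': normaliser = 0.7·0.0426 + 0.5·0.1064 + 0.2·0.8511; P(species X) ≈ 0.1176, P(species Y) ≈ 0.2101, P(species Z) ≈ 0.6723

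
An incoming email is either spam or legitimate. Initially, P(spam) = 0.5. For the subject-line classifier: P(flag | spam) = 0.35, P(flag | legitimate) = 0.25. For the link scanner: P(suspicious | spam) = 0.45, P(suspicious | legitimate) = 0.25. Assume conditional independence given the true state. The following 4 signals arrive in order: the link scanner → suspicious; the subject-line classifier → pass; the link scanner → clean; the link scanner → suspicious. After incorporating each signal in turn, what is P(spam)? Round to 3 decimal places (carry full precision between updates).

After the link scanner='suspicious': P(spam) = 0.45·0.5000 / (0.45·0.5000 + 0.25·0.5000) ≈ 0.6429
After the subject-line classifier='pass': P(spam) = 0.65·0.6429 / (0.65·0.6429 + 0.75·0.3571) ≈ 0.6094
After the link scanner='clean': P(spam) = 0.55·0.6094 / (0.55·0.6094 + 0.75·0.3906) ≈ 0.5336
After the link scanner='suspicious': P(spam) = 0.45·0.5336 / (0.45·0.5336 + 0.25·0.4664) ≈ 0.6731

0.673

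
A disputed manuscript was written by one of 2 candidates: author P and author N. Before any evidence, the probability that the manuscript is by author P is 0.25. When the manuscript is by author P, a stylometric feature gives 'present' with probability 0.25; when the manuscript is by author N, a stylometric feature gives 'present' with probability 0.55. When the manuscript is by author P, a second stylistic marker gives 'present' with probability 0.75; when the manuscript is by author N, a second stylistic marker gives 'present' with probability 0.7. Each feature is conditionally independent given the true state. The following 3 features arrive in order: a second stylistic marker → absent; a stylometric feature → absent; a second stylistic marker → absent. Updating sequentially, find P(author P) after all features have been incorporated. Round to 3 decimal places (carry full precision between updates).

0.278

Apply Bayes' rule sequentially, carrying P(author P) forward.
After a second stylistic marker='absent': P(author P) = 0.25·0.2500 / (0.25·0.2500 + 0.3·0.7500) ≈ 0.2174
After a stylometric feature='absent': P(author P) = 0.75·0.2174 / (0.75·0.2174 + 0.45·0.7826) ≈ 0.3165
After a second stylistic marker='absent': P(author P) = 0.25·0.3165 / (0.25·0.3165 + 0.3·0.6835) ≈ 0.2784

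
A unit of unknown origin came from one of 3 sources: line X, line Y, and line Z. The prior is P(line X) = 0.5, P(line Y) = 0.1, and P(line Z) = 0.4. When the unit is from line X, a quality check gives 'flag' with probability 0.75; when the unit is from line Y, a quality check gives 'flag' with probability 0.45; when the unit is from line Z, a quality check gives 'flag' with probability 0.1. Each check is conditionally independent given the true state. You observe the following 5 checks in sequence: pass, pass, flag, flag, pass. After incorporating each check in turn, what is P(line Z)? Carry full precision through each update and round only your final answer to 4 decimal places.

Each posterior becomes the prior for the next update.
After 'pass': normaliser = 0.25·0.5000 + 0.55·0.1000 + 0.9·0.4000; P(line X) ≈ 0.2315, P(line Y) ≈ 0.1019, P(line Z) ≈ 0.6667
After 'pass': normaliser = 0.25·0.2315 + 0.55·0.1019 + 0.9·0.6667; P(line X) ≈ 0.0811, P(line Y) ≈ 0.0785, P(line Z) ≈ 0.8405
After 'flag': normaliser = 0.75·0.0811 + 0.45·0.0785 + 0.1·0.8405; P(line X) ≈ 0.3375, P(line Y) ≈ 0.1960, P(line Z) ≈ 0.4665
After 'flag': normaliser = 0.75·0.3375 + 0.45·0.1960 + 0.1·0.4665; P(line X) ≈ 0.6524, P(line Y) ≈ 0.2273, P(line Z) ≈ 0.1203
After 'pass': normaliser = 0.25·0.6524 + 0.55·0.2273 + 0.9·0.1203; P(line X) ≈ 0.4115, P(line Y) ≈ 0.3155, P(line Z) ≈ 0.2730

0.2730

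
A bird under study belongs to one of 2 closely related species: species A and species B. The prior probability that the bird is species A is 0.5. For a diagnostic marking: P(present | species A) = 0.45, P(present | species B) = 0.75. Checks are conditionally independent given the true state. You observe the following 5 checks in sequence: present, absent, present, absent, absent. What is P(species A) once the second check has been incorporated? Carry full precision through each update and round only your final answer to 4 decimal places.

After 'present': P(species A) = 0.45·0.5000 / (0.45·0.5000 + 0.75·0.5000) ≈ 0.3750
After 'absent': P(species A) = 0.55·0.3750 / (0.55·0.3750 + 0.25·0.6250) ≈ 0.5690

0.5690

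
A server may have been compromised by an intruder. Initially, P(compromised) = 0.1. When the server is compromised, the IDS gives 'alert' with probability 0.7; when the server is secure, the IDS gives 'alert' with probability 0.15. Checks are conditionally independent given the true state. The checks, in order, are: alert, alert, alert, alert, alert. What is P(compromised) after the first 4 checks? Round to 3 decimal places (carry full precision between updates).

After 'alert': P(compromised) = 0.7·0.1000 / (0.7·0.1000 + 0.15·0.9000) ≈ 0.3415
After 'alert': P(compromised) = 0.7·0.3415 / (0.7·0.3415 + 0.15·0.6585) ≈ 0.7076
After 'alert': P(compromised) = 0.7·0.7076 / (0.7·0.7076 + 0.15·0.2924) ≈ 0.9186
After 'alert': P(compromised) = 0.7·0.9186 / (0.7·0.9186 + 0.15·0.0814) ≈ 0.9814

0.981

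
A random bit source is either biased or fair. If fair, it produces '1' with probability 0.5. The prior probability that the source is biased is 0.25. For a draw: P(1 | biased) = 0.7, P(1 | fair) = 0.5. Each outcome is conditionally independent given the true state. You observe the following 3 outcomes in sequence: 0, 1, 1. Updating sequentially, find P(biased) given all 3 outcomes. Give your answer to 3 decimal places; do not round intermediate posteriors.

Each posterior becomes the prior for the next update.
After '0': P(biased) = 0.3·0.2500 / (0.3·0.2500 + 0.5·0.7500) ≈ 0.1667
After '1': P(biased) = 0.7·0.1667 / (0.7·0.1667 + 0.5·0.8333) ≈ 0.2188
After '1': P(biased) = 0.7·0.2188 / (0.7·0.2188 + 0.5·0.7812) ≈ 0.2816

0.282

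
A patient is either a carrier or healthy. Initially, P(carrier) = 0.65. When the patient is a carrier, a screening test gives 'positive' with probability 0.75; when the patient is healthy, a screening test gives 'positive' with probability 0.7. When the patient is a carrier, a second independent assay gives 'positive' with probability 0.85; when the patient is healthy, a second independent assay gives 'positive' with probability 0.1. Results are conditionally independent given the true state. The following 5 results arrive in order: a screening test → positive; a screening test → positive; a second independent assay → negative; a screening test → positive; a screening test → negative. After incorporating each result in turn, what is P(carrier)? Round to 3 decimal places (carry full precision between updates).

Apply Bayes' rule sequentially, carrying P(carrier) forward.
After a screening test='positive': P(carrier) = 0.75·0.6500 / (0.75·0.6500 + 0.7·0.3500) ≈ 0.6655
After a screening test='positive': P(carrier) = 0.75·0.6655 / (0.75·0.6655 + 0.7·0.3345) ≈ 0.6807
After a second independent assay='negative': P(carrier) = 0.15·0.6807 / (0.15·0.6807 + 0.9·0.3193) ≈ 0.2622
After a screening test='positive': P(carrier) = 0.75·0.2622 / (0.75·0.2622 + 0.7·0.7378) ≈ 0.2757
After a screening test='negative': P(carrier) = 0.25·0.2757 / (0.25·0.2757 + 0.3·0.7243) ≈ 0.2408

0.241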